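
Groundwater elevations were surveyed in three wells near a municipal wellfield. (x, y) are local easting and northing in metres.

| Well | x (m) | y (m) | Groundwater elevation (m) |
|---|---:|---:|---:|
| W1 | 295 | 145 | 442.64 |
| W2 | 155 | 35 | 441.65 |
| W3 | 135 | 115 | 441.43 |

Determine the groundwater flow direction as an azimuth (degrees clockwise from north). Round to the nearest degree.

276°

Differences from W1: to W2 (Δx, Δy, Δh) = (-140, -110, -0.99); to W3 = (-160, -30, -1.21).
Solve a·Δx + b·Δy = Δh: det = (-140)·(-30) − (-160)·(-110) = -13400.
∂h/∂x = [(-0.99)·(-30) − (-1.21)·(-110)] / -13400 = +0.007716
∂h/∂y = [(-140)·(-1.21) − (-160)·(-0.99)] / -13400 = -0.0008209
Flow direction (−∇h) has components (-0.007716 E, +0.0008209 N).
Azimuth = atan2(E, N) = atan2(-0.007716, +0.0008209) = 276.1° ≈ 276°.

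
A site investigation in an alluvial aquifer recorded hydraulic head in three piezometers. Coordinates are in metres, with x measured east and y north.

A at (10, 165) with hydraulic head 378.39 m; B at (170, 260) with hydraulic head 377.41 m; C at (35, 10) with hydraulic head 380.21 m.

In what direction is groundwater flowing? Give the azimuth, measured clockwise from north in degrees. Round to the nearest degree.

With h = a·x + b·y + c and A as origin, the differences give:
  160·a + 95·b = -0.98
  25·a + (-155)·b = +1.82
Eliminate b (×(-155) and ×95, subtract): -27175·a = -21.000 → a = ∂h/∂x = +0.0007728
Back-substitute: b = ∂h/∂y = -0.01162.
Flow direction (−∇h) has components (-0.0007728 E, +0.01162 N).
Azimuth = atan2(E, N) = atan2(-0.0007728, +0.01162) = 356.2° ≈ 356°.

356°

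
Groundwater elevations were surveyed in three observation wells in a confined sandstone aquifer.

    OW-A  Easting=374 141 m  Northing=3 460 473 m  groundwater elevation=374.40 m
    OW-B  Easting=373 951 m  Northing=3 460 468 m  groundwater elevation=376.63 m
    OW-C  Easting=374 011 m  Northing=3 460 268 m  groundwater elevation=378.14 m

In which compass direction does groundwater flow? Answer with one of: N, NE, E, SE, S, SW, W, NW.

NE

With h = a·x + b·y + c and OW-A as origin, the differences give:
  (-190)·a + (-5)·b = +2.23
  (-130)·a + (-205)·b = +3.74
Eliminate b (×(-205) and ×(-5), subtract): 38300·a = -438.450 → a = ∂h/∂x = -0.01145
Back-substitute: b = ∂h/∂y = -0.01098.
Flow = −∇h = (+0.01145 east, +0.01098 north), which points northeast.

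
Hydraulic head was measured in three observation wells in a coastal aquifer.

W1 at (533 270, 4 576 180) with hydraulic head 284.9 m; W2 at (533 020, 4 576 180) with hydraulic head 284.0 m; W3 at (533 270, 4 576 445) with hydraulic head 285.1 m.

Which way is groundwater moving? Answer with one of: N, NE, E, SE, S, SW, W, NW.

W

∂h/∂x = (284.0 − 284.9) / (533020 − 533270) = +0.003600
∂h/∂y = (285.1 − 284.9) / (4576445 − 4576180) = +0.0007547
Flow = −∇h = (-0.003600 east, -0.0007547 north), which points west.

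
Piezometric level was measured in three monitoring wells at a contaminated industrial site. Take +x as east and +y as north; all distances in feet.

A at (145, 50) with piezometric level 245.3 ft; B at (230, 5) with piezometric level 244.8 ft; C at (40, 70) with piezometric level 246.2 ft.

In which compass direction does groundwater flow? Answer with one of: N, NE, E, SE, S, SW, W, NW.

With h = a·x + b·y + c and A as origin, the differences give:
  85·a + (-45)·b = -0.5
  (-105)·a + 20·b = +0.9
Eliminate b (×20 and ×(-45), subtract): -3025·a = 30.50 → a = ∂h/∂x = -0.01008
Back-substitute: b = ∂h/∂y = -0.007934.
Flow = −∇h = (+0.01008 east, +0.007934 north), which points northeast.

NE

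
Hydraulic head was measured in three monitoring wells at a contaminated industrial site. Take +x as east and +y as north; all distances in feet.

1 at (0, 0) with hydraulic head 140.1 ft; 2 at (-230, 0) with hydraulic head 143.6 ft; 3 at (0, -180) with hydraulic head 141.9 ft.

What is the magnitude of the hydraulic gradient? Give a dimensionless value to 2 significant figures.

∂h/∂x = (143.6 − 140.1) / (-230 − 0) = -0.01522
∂h/∂y = (141.9 − 140.1) / (-180 − 0) = -0.01000
|∇h| = √(-0.01522² + -0.01000²) = 0.01821

0.018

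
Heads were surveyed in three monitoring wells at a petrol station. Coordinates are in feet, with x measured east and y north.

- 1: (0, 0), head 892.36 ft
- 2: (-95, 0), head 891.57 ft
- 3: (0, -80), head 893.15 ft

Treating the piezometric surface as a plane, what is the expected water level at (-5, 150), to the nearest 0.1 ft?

890.8 ft

∂h/∂x = (891.57 − 892.36) / (-95 − 0) = +0.008316
∂h/∂y = (893.15 − 892.36) / (-80 − 0) = -0.009875
h(-5, 150) = 892.36 + (+0.008316)·(-5) + (-0.009875)·(150) = 892.36 -0.042 -1.481 = 890.837 ft.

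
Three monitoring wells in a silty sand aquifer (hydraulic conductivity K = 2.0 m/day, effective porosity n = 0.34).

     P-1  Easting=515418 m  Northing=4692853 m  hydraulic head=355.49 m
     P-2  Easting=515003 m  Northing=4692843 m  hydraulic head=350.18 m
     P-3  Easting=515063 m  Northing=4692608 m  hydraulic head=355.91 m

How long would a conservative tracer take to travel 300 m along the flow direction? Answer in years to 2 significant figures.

5.6 years

Differences from P-1: to P-2 (Δx, Δy, Δh) = (-415, -10, -5.31); to P-3 = (-355, -245, +0.42).
Solve a·Δx + b·Δy = Δh: det = (-415)·(-245) − (-355)·(-10) = 98125.
∂h/∂x = [(-5.31)·(-245) − (+0.42)·(-10)] / 98125 = +0.01330
∂h/∂y = [(-415)·(+0.42) − (-355)·(-5.31)] / 98125 = -0.02099
|∇h| = √(0.01330² + -0.02099²) = 0.02485
Seepage velocity v = K·i/n = 2.0 × 0.02485 / 0.34 = 0.1462 m/day.
t = 300 / 0.1462 = 2052 days = 5.62 years.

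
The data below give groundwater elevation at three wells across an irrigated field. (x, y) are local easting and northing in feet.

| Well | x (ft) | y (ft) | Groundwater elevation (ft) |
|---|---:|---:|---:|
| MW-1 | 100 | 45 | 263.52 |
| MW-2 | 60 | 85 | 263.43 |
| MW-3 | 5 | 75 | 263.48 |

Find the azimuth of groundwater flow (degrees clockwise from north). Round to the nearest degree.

009°

Taking MW-1 as reference: MW-2−MW-1 = (-40, 40, -0.09); MW-3−MW-1 = (-95, 30, -0.04).
Solve a·Δx + b·Δy = Δh: det = (-40)·30 − (-95)·40 = 2600.
∂h/∂x = [(-0.09)·30 − (-0.04)·40] / 2600 = -0.0004231
∂h/∂y = [(-40)·(-0.04) − (-95)·(-0.09)] / 2600 = -0.002673
Flow direction (−∇h) has components (+0.0004231 E, +0.002673 N).
Azimuth = atan2(E, N) = atan2(+0.0004231, +0.002673) = 9.0° ≈ 009°.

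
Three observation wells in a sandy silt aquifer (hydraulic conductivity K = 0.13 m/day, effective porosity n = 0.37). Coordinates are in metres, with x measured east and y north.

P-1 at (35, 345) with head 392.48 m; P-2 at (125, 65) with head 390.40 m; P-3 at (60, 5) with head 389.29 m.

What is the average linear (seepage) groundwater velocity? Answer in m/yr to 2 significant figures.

Differences from P-1: to P-2 (Δx, Δy, Δh) = (90, -280, -2.08); to P-3 = (25, -340, -3.19).
Determinant of the coordinate differences = 90·(-340) − 25·(-280) = -23600.
∂h/∂x = [(-2.08)·(-340) − (-3.19)·(-280)] / -23600 = +0.007881
∂h/∂y = [90·(-3.19) − 25·(-2.08)] / -23600 = +0.009962
|∇h| = √(0.007881² + 0.009962²) = 0.0127
Seepage velocity v = K·i/n = 0.13 × 0.0127 / 0.37 = 0.004462 m/day = 1.63 m/yr.

1.6 m/yr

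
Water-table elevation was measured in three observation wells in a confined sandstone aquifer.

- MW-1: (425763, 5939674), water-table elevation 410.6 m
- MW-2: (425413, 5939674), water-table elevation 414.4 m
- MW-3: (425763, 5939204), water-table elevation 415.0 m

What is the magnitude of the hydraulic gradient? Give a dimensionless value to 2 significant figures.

0.014

∂h/∂x = (414.4 − 410.6) / (425413 − 425763) = -0.01086
∂h/∂y = (415.0 − 410.6) / (5939204 − 5939674) = -0.009362
|∇h| = √(-0.01086² + -0.009362²) = 0.01434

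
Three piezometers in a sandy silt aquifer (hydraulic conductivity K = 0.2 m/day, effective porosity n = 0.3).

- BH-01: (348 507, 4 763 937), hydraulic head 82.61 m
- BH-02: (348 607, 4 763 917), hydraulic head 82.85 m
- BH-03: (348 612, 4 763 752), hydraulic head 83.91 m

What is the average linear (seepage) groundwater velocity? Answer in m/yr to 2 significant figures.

Differences from BH-01: to BH-02 (Δx, Δy, Δh) = (100, -20, +0.24); to BH-03 = (105, -185, +1.30).
Solve a·Δx + b·Δy = Δh: det = 100·(-185) − 105·(-20) = -16400.
∂h/∂x = [(+0.24)·(-185) − (+1.30)·(-20)] / -16400 = +0.001122
∂h/∂y = [100·(+1.30) − 105·(+0.24)] / -16400 = -0.006390
|∇h| = √(0.001122² + -0.006390²) = 0.006488
Seepage velocity v = K·i/n = 0.2 × 0.006488 / 0.3 = 0.004325 m/day = 1.58 m/yr.

1.6 m/yr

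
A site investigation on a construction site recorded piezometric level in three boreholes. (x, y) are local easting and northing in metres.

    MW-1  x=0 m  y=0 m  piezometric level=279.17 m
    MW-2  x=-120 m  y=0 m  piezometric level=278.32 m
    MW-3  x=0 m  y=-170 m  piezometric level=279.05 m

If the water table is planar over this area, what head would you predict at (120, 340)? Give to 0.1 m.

∂h/∂x = (278.32 − 279.17) / (-120 − 0) = +0.007083
∂h/∂y = (279.05 − 279.17) / (-170 − 0) = +0.0007059
h(120, 340) = 279.17 + (+0.007083)·(120) + (+0.0007059)·(340) = 279.17 +0.850 +0.240 = 280.260 m.

280.3 m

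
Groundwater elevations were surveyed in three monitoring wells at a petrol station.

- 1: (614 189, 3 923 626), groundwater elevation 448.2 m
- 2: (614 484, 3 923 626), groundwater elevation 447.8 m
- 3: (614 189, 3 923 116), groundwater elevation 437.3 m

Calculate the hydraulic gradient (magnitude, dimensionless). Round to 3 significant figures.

0.0214

∂h/∂x = (447.8 − 448.2) / (614484 − 614189) = -0.001356
∂h/∂y = (437.3 − 448.2) / (3923116 − 3923626) = +0.02137
|∇h| = √(-0.001356² + 0.02137²) = 0.02141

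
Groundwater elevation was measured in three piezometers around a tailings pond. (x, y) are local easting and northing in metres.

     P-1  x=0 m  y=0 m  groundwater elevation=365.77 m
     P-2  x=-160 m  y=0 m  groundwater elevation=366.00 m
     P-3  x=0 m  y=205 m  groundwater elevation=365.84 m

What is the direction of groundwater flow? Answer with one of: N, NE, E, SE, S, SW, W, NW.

E

∂h/∂x = (366.00 − 365.77) / (-160 − 0) = -0.001438
∂h/∂y = (365.84 − 365.77) / (205 − 0) = +0.0003415
Flow = −∇h = (+0.001438 east, -0.0003415 north), which points east.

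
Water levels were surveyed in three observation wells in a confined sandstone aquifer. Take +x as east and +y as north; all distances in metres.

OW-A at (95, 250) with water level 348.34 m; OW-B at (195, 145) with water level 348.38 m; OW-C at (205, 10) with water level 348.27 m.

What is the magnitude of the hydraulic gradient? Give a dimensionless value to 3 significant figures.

0.00164

Three-point gradient (reference OW-A): Δ to OW-B = (100, -105, +0.04), Δ to OW-C = (110, -240, -0.07).
∂h/∂x = +0.001361, ∂h/∂y = +0.0009157 (det = -12450).
|∇h| = √(0.001361² + 0.0009157²) = 0.00164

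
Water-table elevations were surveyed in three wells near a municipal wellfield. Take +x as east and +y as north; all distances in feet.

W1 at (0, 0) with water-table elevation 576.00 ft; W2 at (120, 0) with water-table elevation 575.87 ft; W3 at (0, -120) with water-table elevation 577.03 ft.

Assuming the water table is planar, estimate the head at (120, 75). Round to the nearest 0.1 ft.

∂h/∂x = (575.87 − 576.00) / (120 − 0) = -0.001083
∂h/∂y = (577.03 − 576.00) / (-120 − 0) = -0.008583
h(120, 75) = 576.00 + (-0.001083)·(120) + (-0.008583)·(75) = 576.00 -0.130 -0.644 = 575.226 ft.

575.2 ft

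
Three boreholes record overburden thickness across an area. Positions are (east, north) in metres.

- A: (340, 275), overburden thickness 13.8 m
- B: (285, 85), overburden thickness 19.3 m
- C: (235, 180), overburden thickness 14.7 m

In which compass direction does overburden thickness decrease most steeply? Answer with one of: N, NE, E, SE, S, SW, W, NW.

NW

Differences from A: to B (Δx, Δy, Δh) = (-55, -190, +5.5); to C = (-105, -95, +0.9).
Determinant of the coordinate differences = (-55)·(-95) − (-105)·(-190) = -14725.
∂d/∂x = [(+5.5)·(-95) − (+0.9)·(-190)] / -14725 = +0.02387
∂d/∂y = [(-55)·(+0.9) − (-105)·(+5.5)] / -14725 = -0.03586
Steepest decrease is along −∇f = (-0.02387 E, +0.03586 N) → northwest.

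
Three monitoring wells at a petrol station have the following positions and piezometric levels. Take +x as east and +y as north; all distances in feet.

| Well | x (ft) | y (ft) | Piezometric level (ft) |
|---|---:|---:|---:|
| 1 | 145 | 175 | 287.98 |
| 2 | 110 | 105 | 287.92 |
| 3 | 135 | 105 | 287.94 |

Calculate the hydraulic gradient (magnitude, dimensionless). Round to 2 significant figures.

0.00092

Differences from 1: to 2 (Δx, Δy, Δh) = (-35, -70, -0.06); to 3 = (-10, -70, -0.04).
Solve a·Δx + b·Δy = Δh: det = (-35)·(-70) − (-10)·(-70) = 1750.
∂h/∂x = [(-0.06)·(-70) − (-0.04)·(-70)] / 1750 = +0.0008000
∂h/∂y = [(-35)·(-0.04) − (-10)·(-0.06)] / 1750 = +0.0004571
|∇h| = √(0.0008000² + 0.0004571²) = 0.0009214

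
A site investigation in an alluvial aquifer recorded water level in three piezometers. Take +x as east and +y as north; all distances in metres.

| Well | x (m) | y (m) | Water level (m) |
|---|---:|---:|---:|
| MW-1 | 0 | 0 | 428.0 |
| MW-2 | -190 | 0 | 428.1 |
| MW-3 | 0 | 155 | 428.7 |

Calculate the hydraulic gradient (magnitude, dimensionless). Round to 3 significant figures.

0.00455

∂h/∂x = (428.1 − 428.0) / (-190 − 0) = -0.0005263
∂h/∂y = (428.7 − 428.0) / (155 − 0) = +0.004516
|∇h| = √(-0.0005263² + 0.004516²) = 0.004547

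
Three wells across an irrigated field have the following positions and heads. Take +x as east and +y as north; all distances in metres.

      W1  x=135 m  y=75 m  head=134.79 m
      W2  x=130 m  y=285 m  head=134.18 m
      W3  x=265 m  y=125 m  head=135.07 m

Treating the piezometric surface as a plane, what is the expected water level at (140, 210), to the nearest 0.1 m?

134.4 m

With h = a·x + b·y + c and W1 as origin, the differences give:
  (-5)·a + 210·b = -0.61
  130·a + 50·b = +0.28
Eliminate b (×50 and ×210, subtract): -27550·a = -89.300 → a = ∂h/∂x = +0.003241
Back-substitute: b = ∂h/∂y = -0.002828.
h(140, 210) = 134.79 + (+0.003241)·(5) + (-0.002828)·(135) = 134.79 +0.016 -0.382 = 134.424 m.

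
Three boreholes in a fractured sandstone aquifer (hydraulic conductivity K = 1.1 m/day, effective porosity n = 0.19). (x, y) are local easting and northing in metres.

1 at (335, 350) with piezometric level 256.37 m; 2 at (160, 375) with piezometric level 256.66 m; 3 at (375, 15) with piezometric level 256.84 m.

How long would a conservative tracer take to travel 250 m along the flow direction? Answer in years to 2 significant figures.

47 years

Differences from 1: to 2 (Δx, Δy, Δh) = (-175, 25, +0.29); to 3 = (40, -335, +0.47).
Solve a·Δx + b·Δy = Δh: det = (-175)·(-335) − 40·25 = 57625.
∂h/∂x = [(+0.29)·(-335) − (+0.47)·25] / 57625 = -0.001890
∂h/∂y = [(-175)·(+0.47) − 40·(+0.29)] / 57625 = -0.001629
|∇h| = √(-0.001890² + -0.001629²) = 0.002495
Seepage velocity v = K·i/n = 1.1 × 0.002495 / 0.19 = 0.01444 m/day.
t = 250 / 0.01444 = 1.731e+04 days = 47.4 years.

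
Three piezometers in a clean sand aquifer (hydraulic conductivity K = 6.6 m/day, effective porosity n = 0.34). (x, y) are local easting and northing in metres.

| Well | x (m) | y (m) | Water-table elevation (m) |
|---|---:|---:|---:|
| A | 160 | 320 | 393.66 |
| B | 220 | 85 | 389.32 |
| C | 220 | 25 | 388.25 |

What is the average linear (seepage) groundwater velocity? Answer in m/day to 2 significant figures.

0.35 m/day

With h = a·x + b·y + c and A as origin, the differences give:
  60·a + (-235)·b = -4.34
  60·a + (-295)·b = -5.41
Eliminate b (×(-295) and ×(-235), subtract): -3600·a = 8.950 → a = ∂h/∂x = -0.002486
Back-substitute: b = ∂h/∂y = +0.01783.
|∇h| = √(-0.002486² + 0.01783²) = 0.018
Seepage velocity v = K·i/n = 6.6 × 0.018 / 0.34 = 0.3494 m/day.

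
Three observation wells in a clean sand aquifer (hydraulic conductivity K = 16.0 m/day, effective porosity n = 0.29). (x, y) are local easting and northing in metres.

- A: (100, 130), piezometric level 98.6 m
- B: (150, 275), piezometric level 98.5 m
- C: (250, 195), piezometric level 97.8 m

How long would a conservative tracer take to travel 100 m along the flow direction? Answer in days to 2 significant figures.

300 days

Differences from A: to B (Δx, Δy, Δh) = (50, 145, -0.1); to C = (150, 65, -0.8).
Determinant of the coordinate differences = 50·65 − 150·145 = -18500.
∂h/∂x = [(-0.1)·65 − (-0.8)·145] / -18500 = -0.005919
∂h/∂y = [50·(-0.8) − 150·(-0.1)] / -18500 = +0.001351
|∇h| = √(-0.005919² + 0.001351²) = 0.006071
Seepage velocity v = K·i/n = 16.0 × 0.006071 / 0.29 = 0.335 m/day.
t = 100 / 0.335 = 298.5 days.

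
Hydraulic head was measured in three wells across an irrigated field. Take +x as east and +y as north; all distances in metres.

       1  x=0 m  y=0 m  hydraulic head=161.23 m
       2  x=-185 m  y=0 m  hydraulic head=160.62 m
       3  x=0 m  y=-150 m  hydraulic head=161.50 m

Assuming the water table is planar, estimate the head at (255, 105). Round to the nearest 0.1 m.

161.9 m

∂h/∂x = (160.62 − 161.23) / (-185 − 0) = +0.003297
∂h/∂y = (161.50 − 161.23) / (-150 − 0) = -0.001800
h(255, 105) = 161.23 + (+0.003297)·(255) + (-0.001800)·(105) = 161.23 +0.841 -0.189 = 161.882 m.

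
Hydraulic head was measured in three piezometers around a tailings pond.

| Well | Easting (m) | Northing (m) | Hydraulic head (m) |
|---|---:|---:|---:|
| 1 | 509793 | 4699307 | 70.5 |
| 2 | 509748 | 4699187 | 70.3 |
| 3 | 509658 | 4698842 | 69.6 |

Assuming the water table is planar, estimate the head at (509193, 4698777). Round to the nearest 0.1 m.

Three-point gradient (reference 1): Δ to 2 = (-45, -120, -0.2), Δ to 3 = (-135, -465, -0.9).
∂h/∂x = -0.003175, ∂h/∂y = +0.002857 (det = 4725).
h(509193, 4698777) = 70.5 + (-0.003175)·(-600) + (+0.002857)·(-530) = 70.5 +1.905 -1.514 = 70.890 m.

70.9 m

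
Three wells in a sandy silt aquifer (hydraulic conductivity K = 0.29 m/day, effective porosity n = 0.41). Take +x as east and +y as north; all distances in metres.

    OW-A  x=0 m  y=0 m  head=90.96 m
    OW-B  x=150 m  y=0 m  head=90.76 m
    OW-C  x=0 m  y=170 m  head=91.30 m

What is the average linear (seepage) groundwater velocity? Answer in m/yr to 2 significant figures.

∂h/∂x = (90.76 − 90.96) / (150 − 0) = -0.001333
∂h/∂y = (91.30 − 90.96) / (170 − 0) = +0.002000
|∇h| = √(-0.001333² + 0.002000²) = 0.002404
Seepage velocity v = K·i/n = 0.29 × 0.002404 / 0.41 = 0.0017 m/day = 0.6209 m/yr.

0.62 m/yr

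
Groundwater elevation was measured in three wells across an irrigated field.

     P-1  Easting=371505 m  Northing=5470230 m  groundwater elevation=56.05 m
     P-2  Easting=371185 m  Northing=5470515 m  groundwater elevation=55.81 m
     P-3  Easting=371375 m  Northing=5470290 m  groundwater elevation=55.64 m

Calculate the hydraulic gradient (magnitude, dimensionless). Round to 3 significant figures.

Taking P-1 as reference: P-2−P-1 = (-320, 285, -0.24); P-3−P-1 = (-130, 60, -0.41).
Determinant of the coordinate differences = (-320)·60 − (-130)·285 = 17850.
∂h/∂x = [(-0.24)·60 − (-0.41)·285] / 17850 = +0.005739
∂h/∂y = [(-320)·(-0.41) − (-130)·(-0.24)] / 17850 = +0.005602
|∇h| = √(0.005739² + 0.005602²) = 0.00802

0.00802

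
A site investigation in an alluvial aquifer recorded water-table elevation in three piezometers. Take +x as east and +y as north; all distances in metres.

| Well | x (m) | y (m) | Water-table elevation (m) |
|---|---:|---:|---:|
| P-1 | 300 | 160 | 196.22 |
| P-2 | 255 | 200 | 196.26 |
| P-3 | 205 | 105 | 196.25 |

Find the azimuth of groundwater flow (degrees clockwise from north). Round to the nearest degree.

126°

Differences from P-1: to P-2 (Δx, Δy, Δh) = (-45, 40, +0.04); to P-3 = (-95, -55, +0.03).
Solve a·Δx + b·Δy = Δh: det = (-45)·(-55) − (-95)·40 = 6275.
∂h/∂x = [(+0.04)·(-55) − (+0.03)·40] / 6275 = -0.0005418
∂h/∂y = [(-45)·(+0.03) − (-95)·(+0.04)] / 6275 = +0.0003904
Flow direction (−∇h) has components (+0.0005418 E, -0.0003904 N).
Azimuth = atan2(E, N) = atan2(+0.0005418, -0.0003904) = 125.8° ≈ 126°.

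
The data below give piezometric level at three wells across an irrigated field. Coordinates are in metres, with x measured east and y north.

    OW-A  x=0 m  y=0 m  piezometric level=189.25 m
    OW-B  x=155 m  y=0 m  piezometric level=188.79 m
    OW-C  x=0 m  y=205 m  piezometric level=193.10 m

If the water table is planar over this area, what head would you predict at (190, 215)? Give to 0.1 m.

∂h/∂x = (188.79 − 189.25) / (155 − 0) = -0.002968
∂h/∂y = (193.10 − 189.25) / (205 − 0) = +0.01878
h(190, 215) = 189.25 + (-0.002968)·(190) + (+0.01878)·(215) = 189.25 -0.564 +4.038 = 192.724 m.

192.7 m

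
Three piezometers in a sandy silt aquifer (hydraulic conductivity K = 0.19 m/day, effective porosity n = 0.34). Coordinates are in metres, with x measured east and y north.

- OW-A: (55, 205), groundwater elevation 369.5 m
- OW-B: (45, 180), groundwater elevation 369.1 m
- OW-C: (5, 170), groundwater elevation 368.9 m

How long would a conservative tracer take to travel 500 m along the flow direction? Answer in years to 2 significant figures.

160 years

Taking OW-A as reference: OW-B−OW-A = (-10, -25, -0.4); OW-C−OW-A = (-50, -35, -0.6).
Solve a·Δx + b·Δy = Δh: det = (-10)·(-35) − (-50)·(-25) = -900.
∂h/∂x = [(-0.4)·(-35) − (-0.6)·(-25)] / -900 = +0.001111
∂h/∂y = [(-10)·(-0.6) − (-50)·(-0.4)] / -900 = +0.01556
|∇h| = √(0.001111² + 0.01556²) = 0.0156
Seepage velocity v = K·i/n = 0.19 × 0.0156 / 0.34 = 0.008718 m/day.
t = 500 / 0.008718 = 5.735e+04 days = 157 years.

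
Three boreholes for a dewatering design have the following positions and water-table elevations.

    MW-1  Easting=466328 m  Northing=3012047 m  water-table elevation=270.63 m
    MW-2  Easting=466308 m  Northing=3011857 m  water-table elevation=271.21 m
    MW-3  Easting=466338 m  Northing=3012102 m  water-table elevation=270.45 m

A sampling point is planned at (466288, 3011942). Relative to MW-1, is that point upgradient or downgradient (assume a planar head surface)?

upgradient

Taking MW-1 as reference: MW-2−MW-1 = (-20, -190, +0.58); MW-3−MW-1 = (10, 55, -0.18).
Solve a·Δx + b·Δy = Δh: det = (-20)·55 − 10·(-190) = 800.
∂h/∂x = [(+0.58)·55 − (-0.18)·(-190)] / 800 = -0.002875
∂h/∂y = [(-20)·(-0.18) − 10·(+0.58)] / 800 = -0.002750
Head at (466288, 3011942) = 270.63 + (-0.002875)·(-40) + (-0.002750)·(-105) = 271.03 m.
That is higher than the 270.63 m at MW-1, so the point is upgradient.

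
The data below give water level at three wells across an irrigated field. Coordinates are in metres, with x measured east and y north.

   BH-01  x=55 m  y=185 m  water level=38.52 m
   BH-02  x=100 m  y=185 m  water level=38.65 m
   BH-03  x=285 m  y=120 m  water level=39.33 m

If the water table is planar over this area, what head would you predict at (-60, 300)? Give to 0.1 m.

37.9 m

Differences from BH-01: to BH-02 (Δx, Δy, Δh) = (45, 0, +0.13); to BH-03 = (230, -65, +0.81).
Solve a·Δx + b·Δy = Δh: det = 45·(-65) − 230·0 = -2925.
∂h/∂x = [(+0.13)·(-65) − (+0.81)·0] / -2925 = +0.002889
∂h/∂y = [45·(+0.81) − 230·(+0.13)] / -2925 = -0.002239
h(-60, 300) = 38.52 + (+0.002889)·(-115) + (-0.002239)·(115) = 38.52 -0.332 -0.258 = 37.930 m.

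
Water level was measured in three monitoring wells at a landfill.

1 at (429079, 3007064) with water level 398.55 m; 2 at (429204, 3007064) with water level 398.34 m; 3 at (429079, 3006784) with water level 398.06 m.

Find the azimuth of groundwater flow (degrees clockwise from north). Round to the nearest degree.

∂h/∂x = (398.34 − 398.55) / (429204 − 429079) = -0.001680
∂h/∂y = (398.06 − 398.55) / (3006784 − 3007064) = +0.001750
Flow direction (−∇h) has components (+0.001680 E, -0.001750 N).
Azimuth = atan2(E, N) = atan2(+0.001680, -0.001750) = 136.2° ≈ 136°.

136°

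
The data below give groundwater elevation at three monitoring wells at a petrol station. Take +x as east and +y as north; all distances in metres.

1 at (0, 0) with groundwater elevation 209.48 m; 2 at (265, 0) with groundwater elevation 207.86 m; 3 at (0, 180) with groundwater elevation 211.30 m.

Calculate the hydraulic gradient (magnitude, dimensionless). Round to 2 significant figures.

0.012

∂h/∂x = (207.86 − 209.48) / (265 − 0) = -0.006113
∂h/∂y = (211.30 − 209.48) / (180 − 0) = +0.01011
|∇h| = √(-0.006113² + 0.01011²) = 0.01181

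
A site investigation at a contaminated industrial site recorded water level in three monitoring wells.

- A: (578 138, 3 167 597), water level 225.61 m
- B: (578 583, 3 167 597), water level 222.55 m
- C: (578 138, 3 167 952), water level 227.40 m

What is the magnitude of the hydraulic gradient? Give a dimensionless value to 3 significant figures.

∂h/∂x = (222.55 − 225.61) / (578583 − 578138) = -0.006876
∂h/∂y = (227.40 − 225.61) / (3167952 − 3167597) = +0.005042
|∇h| = √(-0.006876² + 0.005042²) = 0.008526

0.00853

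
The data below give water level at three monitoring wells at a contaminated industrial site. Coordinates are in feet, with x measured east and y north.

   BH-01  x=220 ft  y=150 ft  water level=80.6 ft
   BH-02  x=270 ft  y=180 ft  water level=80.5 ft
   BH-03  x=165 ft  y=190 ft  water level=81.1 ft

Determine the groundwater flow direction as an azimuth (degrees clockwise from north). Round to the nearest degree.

136°

With h = a·x + b·y + c and BH-01 as origin, the differences give:
  50·a + 30·b = -0.1
  (-55)·a + 40·b = +0.5
Eliminate b (×40 and ×30, subtract): 3650·a = -19.00 → a = ∂h/∂x = -0.005205
Back-substitute: b = ∂h/∂y = +0.005342.
Flow direction (−∇h) has components (+0.005205 E, -0.005342 N).
Azimuth = atan2(E, N) = atan2(+0.005205, -0.005342) = 135.7° ≈ 136°.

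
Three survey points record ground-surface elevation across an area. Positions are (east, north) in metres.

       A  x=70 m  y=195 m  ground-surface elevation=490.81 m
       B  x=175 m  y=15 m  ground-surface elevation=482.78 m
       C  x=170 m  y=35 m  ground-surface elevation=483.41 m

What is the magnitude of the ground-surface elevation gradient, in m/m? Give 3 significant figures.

0.0449 m/m

Taking A as reference: B−A = (105, -180, -8.03); C−A = (100, -160, -7.40).
Determinant of the coordinate differences = 105·(-160) − 100·(-180) = 1200.
∂z/∂x = [(-8.03)·(-160) − (-7.40)·(-180)] / 1200 = -0.03933
∂z/∂y = [105·(-7.40) − 100·(-8.03)] / 1200 = +0.02167
|∇f| = √(-0.03933² + 0.02167²) = 0.0449 m/m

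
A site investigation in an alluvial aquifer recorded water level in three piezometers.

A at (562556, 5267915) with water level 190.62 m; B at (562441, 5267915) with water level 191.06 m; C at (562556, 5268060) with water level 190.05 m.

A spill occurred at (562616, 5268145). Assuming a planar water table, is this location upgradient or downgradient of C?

∂h/∂x = (191.06 − 190.62) / (562441 − 562556) = -0.003826
∂h/∂y = (190.05 − 190.62) / (5268060 − 5267915) = -0.003931
Head at (562616, 5268145) = 190.62 + (-0.003826)·(60) + (-0.003931)·(230) = 189.49 m.
That is lower than the 190.05 m at C, so the point is downgradient.

downgradient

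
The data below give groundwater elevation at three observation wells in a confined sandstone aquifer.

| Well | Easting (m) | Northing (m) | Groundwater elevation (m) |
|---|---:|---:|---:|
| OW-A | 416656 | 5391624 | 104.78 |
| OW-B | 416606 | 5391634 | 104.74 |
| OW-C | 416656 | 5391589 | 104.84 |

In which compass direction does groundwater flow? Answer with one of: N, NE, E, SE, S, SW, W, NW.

With h = a·x + b·y + c and OW-A as origin, the differences give:
  (-50)·a + 10·b = -0.04
  0·a + (-35)·b = +0.06
Eliminate b (×(-35) and ×10, subtract): 1750·a = 0.800 → a = ∂h/∂x = +0.0004571
Back-substitute: b = ∂h/∂y = -0.001714.
Flow = −∇h = (-0.0004571 east, +0.001714 north), which points north.

N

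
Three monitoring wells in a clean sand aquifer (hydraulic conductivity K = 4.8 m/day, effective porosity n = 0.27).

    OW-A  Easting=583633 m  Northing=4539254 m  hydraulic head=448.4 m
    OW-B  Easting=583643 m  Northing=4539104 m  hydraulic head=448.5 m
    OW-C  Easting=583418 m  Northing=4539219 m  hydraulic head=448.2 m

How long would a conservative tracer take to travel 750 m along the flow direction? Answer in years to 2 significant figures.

97 years

With h = a·x + b·y + c and OW-A as origin, the differences give:
  10·a + (-150)·b = +0.1
  (-215)·a + (-35)·b = -0.2
Eliminate b (×(-35) and ×(-150), subtract): -32600·a = -33.50 → a = ∂h/∂x = +0.001028
Back-substitute: b = ∂h/∂y = -0.0005982.
|∇h| = √(0.001028² + -0.0005982²) = 0.001189
Seepage velocity v = K·i/n = 4.8 × 0.001189 / 0.27 = 0.02114 m/day.
t = 750 / 0.02114 = 3.548e+04 days = 97.1 years.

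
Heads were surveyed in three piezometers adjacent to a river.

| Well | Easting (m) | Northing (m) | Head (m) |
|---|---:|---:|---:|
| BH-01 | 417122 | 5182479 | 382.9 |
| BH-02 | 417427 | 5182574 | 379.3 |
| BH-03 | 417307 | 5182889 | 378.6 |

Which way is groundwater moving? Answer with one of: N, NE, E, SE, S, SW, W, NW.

NE

Differences from BH-01: to BH-02 (Δx, Δy, Δh) = (305, 95, -3.6); to BH-03 = (185, 410, -4.3).
Solve a·Δx + b·Δy = Δh: det = 305·410 − 185·95 = 107475.
∂h/∂x = [(-3.6)·410 − (-4.3)·95] / 107475 = -0.009933
∂h/∂y = [305·(-4.3) − 185·(-3.6)] / 107475 = -0.006006
Flow = −∇h = (+0.009933 east, +0.006006 north), which points northeast.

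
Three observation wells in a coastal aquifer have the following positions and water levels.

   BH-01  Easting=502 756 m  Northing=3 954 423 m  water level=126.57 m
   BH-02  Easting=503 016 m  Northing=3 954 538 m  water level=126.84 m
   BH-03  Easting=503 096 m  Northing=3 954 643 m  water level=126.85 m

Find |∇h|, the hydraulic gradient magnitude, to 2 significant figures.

With h = a·x + b·y + c and BH-01 as origin, the differences give:
  260·a + 115·b = +0.27
  340·a + 220·b = +0.28
Eliminate b (×220 and ×115, subtract): 18100·a = 27.200 → a = ∂h/∂x = +0.001503
Back-substitute: b = ∂h/∂y = -0.001050.
|∇h| = √(0.001503² + -0.001050²) = 0.001833

0.0018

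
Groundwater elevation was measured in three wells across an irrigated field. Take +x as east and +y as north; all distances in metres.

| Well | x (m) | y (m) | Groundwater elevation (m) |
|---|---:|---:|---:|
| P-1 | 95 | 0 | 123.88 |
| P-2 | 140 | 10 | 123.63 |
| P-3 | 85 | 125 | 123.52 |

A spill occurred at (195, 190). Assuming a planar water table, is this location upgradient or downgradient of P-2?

Differences from P-1: to P-2 (Δx, Δy, Δh) = (45, 10, -0.25); to P-3 = (-10, 125, -0.36).
Solve a·Δx + b·Δy = Δh: det = 45·125 − (-10)·10 = 5725.
∂h/∂x = [(-0.25)·125 − (-0.36)·10] / 5725 = -0.004830
∂h/∂y = [45·(-0.36) − (-10)·(-0.25)] / 5725 = -0.003266
Head at (195, 190) = 123.88 + (-0.004830)·(100) + (-0.003266)·(190) = 122.78 m.
That is lower than the 123.63 m at P-2, so the point is downgradient.

downgradient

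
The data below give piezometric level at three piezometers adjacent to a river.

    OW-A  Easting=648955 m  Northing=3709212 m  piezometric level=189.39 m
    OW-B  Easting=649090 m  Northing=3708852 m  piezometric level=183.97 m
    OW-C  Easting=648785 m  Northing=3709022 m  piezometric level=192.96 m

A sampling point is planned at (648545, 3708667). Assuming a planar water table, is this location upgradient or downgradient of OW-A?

Taking OW-A as reference: OW-B−OW-A = (135, -360, -5.42); OW-C−OW-A = (-170, -190, +3.57).
Determinant of the coordinate differences = 135·(-190) − (-170)·(-360) = -86850.
∂h/∂x = [(-5.42)·(-190) − (+3.57)·(-360)] / -86850 = -0.02666
∂h/∂y = [135·(+3.57) − (-170)·(-5.42)] / -86850 = +0.005060
Head at (648545, 3708667) = 189.39 + (-0.02666)·(-410) + (+0.005060)·(-545) = 197.56 m.
That is higher than the 189.39 m at OW-A, so the point is upgradient.

upgradient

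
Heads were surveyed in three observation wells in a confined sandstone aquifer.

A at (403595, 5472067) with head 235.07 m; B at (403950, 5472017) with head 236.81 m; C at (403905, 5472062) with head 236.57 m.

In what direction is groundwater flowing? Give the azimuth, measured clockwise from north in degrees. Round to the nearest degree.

Taking A as reference: B−A = (355, -50, +1.74); C−A = (310, -5, +1.50).
Solve a·Δx + b·Δy = Δh: det = 355·(-5) − 310·(-50) = 13725.
∂h/∂x = [(+1.74)·(-5) − (+1.50)·(-50)] / 13725 = +0.004831
∂h/∂y = [355·(+1.50) − 310·(+1.74)] / 13725 = -0.0005027
Flow direction (−∇h) has components (-0.004831 E, +0.0005027 N).
Azimuth = atan2(E, N) = atan2(-0.004831, +0.0005027) = 275.9° ≈ 276°.

276°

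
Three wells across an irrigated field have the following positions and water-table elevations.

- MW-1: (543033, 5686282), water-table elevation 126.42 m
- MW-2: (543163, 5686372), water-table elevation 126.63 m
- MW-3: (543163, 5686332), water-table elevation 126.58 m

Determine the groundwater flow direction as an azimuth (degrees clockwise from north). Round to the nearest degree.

211°

Taking MW-1 as reference: MW-2−MW-1 = (130, 90, +0.21); MW-3−MW-1 = (130, 50, +0.16).
Solve a·Δx + b·Δy = Δh: det = 130·50 − 130·90 = -5200.
∂h/∂x = [(+0.21)·50 − (+0.16)·90] / -5200 = +0.0007500
∂h/∂y = [130·(+0.16) − 130·(+0.21)] / -5200 = +0.001250
Flow direction (−∇h) has components (-0.0007500 E, -0.001250 N).
Azimuth = atan2(E, N) = atan2(-0.0007500, -0.001250) = 211.0° ≈ 211°.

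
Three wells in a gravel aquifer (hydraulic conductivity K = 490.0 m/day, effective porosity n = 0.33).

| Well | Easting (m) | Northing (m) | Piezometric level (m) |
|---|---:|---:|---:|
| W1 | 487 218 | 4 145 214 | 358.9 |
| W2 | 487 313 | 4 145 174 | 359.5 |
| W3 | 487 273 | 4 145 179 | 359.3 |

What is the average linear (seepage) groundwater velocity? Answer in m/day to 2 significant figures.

Taking W1 as reference: W2−W1 = (95, -40, +0.6); W3−W1 = (55, -35, +0.4).
Solve a·Δx + b·Δy = Δh: det = 95·(-35) − 55·(-40) = -1125.
∂h/∂x = [(+0.6)·(-35) − (+0.4)·(-40)] / -1125 = +0.004444
∂h/∂y = [95·(+0.4) − 55·(+0.6)] / -1125 = -0.004444
|∇h| = √(0.004444² + -0.004444²) = 0.006285
Seepage velocity v = K·i/n = 490.0 × 0.006285 / 0.33 = 9.332 m/day.

9.3 m/day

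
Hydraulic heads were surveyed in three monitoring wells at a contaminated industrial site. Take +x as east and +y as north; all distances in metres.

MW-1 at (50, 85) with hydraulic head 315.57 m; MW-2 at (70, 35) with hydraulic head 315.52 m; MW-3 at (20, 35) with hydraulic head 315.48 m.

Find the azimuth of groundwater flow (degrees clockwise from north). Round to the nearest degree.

Taking MW-1 as reference: MW-2−MW-1 = (20, -50, -0.05); MW-3−MW-1 = (-30, -50, -0.09).
Solve a·Δx + b·Δy = Δh: det = 20·(-50) − (-30)·(-50) = -2500.
∂h/∂x = [(-0.05)·(-50) − (-0.09)·(-50)] / -2500 = +0.0008000
∂h/∂y = [20·(-0.09) − (-30)·(-0.05)] / -2500 = +0.001320
Flow direction (−∇h) has components (-0.0008000 E, -0.001320 N).
Azimuth = atan2(E, N) = atan2(-0.0008000, -0.001320) = 211.2° ≈ 211°.

211°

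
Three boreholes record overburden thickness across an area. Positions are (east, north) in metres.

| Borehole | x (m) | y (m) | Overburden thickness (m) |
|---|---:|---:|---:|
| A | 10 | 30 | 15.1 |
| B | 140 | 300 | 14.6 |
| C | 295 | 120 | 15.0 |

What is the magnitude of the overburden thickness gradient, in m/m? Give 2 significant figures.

Differences from A: to B (Δx, Δy, Δh) = (130, 270, -0.5); to C = (285, 90, -0.1).
Solve a·Δx + b·Δy = Δd: det = 130·90 − 285·270 = -65250.
∂d/∂x = [(-0.5)·90 − (-0.1)·270] / -65250 = +0.0002759
∂d/∂y = [130·(-0.1) − 285·(-0.5)] / -65250 = -0.001985
|∇f| = √(0.0002759² + -0.001985²) = 0.002004 m/m

0.0020 m/m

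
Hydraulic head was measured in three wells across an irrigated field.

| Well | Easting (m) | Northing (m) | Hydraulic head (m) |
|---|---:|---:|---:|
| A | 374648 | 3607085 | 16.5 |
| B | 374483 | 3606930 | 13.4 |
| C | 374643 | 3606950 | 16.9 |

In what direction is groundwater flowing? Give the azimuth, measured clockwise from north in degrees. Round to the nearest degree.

Taking A as reference: B−A = (-165, -155, -3.1); C−A = (-5, -135, +0.4).
Solve a·Δx + b·Δy = Δh: det = (-165)·(-135) − (-5)·(-155) = 21500.
∂h/∂x = [(-3.1)·(-135) − (+0.4)·(-155)] / 21500 = +0.02235
∂h/∂y = [(-165)·(+0.4) − (-5)·(-3.1)] / 21500 = -0.003791
Flow direction (−∇h) has components (-0.02235 E, +0.003791 N).
Azimuth = atan2(E, N) = atan2(-0.02235, +0.003791) = 279.6° ≈ 280°.

280°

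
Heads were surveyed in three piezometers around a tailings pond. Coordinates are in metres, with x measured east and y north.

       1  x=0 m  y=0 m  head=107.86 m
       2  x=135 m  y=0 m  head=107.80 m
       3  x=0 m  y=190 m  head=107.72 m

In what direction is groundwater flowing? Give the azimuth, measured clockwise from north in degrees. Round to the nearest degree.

031°

∂h/∂x = (107.80 − 107.86) / (135 − 0) = -0.0004444
∂h/∂y = (107.72 − 107.86) / (190 − 0) = -0.0007368
Flow direction (−∇h) has components (+0.0004444 E, +0.0007368 N).
Azimuth = atan2(E, N) = atan2(+0.0004444, +0.0007368) = 31.1° ≈ 031°.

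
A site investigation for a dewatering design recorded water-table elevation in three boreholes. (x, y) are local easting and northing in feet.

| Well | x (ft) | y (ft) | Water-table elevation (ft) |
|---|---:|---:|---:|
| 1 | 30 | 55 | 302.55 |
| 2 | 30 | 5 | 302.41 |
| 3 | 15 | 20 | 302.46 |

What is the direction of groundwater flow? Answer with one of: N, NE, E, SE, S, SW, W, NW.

Differences from 1: to 2 (Δx, Δy, Δh) = (0, -50, -0.14); to 3 = (-15, -35, -0.09).
Determinant of the coordinate differences = 0·(-35) − (-15)·(-50) = -750.
∂h/∂x = [(-0.14)·(-35) − (-0.09)·(-50)] / -750 = -0.0005333
∂h/∂y = [0·(-0.09) − (-15)·(-0.14)] / -750 = +0.002800
Flow = −∇h = (+0.0005333 east, -0.002800 north), which points south.

S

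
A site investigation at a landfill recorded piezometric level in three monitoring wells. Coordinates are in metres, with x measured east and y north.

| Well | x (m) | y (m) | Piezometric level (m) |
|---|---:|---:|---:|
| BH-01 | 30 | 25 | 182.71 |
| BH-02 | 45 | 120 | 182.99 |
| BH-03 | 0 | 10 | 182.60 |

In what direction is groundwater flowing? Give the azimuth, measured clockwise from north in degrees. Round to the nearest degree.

Taking BH-01 as reference: BH-02−BH-01 = (15, 95, +0.28); BH-03−BH-01 = (-30, -15, -0.11).
Solve a·Δx + b·Δy = Δh: det = 15·(-15) − (-30)·95 = 2625.
∂h/∂x = [(+0.28)·(-15) − (-0.11)·95] / 2625 = +0.002381
∂h/∂y = [15·(-0.11) − (-30)·(+0.28)] / 2625 = +0.002571
Flow direction (−∇h) has components (-0.002381 E, -0.002571 N).
Azimuth = atan2(E, N) = atan2(-0.002381, -0.002571) = 222.8° ≈ 223°.

223°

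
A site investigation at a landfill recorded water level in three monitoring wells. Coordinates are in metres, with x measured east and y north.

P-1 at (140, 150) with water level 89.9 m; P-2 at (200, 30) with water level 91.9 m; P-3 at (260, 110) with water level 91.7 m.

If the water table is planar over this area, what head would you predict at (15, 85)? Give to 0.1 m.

Taking P-1 as reference: P-2−P-1 = (60, -120, +2.0); P-3−P-1 = (120, -40, +1.8).
Solve a·Δx + b·Δy = Δh: det = 60·(-40) − 120·(-120) = 12000.
∂h/∂x = [(+2.0)·(-40) − (+1.8)·(-120)] / 12000 = +0.01133
∂h/∂y = [60·(+1.8) − 120·(+2.0)] / 12000 = -0.01100
h(15, 85) = 89.9 + (+0.01133)·(-125) + (-0.01100)·(-65) = 89.9 -1.417 +0.715 = 89.198 m.

89.2 m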